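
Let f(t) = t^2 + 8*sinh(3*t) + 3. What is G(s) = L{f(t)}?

The transform is linear, so treat each term independently.
(8)·[L{sinh(3t)} = 3/(s^2 - 9)]; L{3} = 3/s; L{t^2} = 2!/s^3 = 2/s^3.

G(s) = 24/(s^2 - 9) + 3/s + 2/s^3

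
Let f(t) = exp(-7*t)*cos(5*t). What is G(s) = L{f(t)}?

G(s) = (s + 7)/((s + 7)^2 + 25)

L{cos(5t)} = s/(s^2 + 25).
By the first shifting theorem, multiplying by e^(-7t) replaces s with s + 7.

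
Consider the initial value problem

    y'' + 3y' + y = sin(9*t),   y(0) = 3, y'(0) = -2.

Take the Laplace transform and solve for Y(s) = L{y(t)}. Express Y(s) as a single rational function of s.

Y(s) = (3*s^3 + 7*s^2 + 243*s + 576)/(s^4 + 3*s^3 + 82*s^2 + 243*s + 81)

Apply the Laplace transform to the equation.
The derivative rules (L{y''} = s^2 Y - s·y(0) - y'(0) and L{y'} = sY - y(0), with y(0) = 3, y'(0) = -2) turn the left side into (s^2 + 3*s + 1)Y - (3*s + 7).
The right side is L{sin(9*t)} = 9/(s^2 + 81).
So (s^2 + 3*s + 1)Y = 9/(s^2 + 81) + (3*s + 7).
Isolate Y and clear denominators.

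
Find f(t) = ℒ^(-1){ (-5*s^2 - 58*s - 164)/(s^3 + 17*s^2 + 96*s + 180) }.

f(t) = -4*t*exp(-6*t) + exp(-5*t) - 6*exp(-6*t)

Factor the denominator: s^3 + 17*s^2 + 96*s + 180 = (s + 5)*(s + 6)^2.
Partial fraction decomposition gives [-6/(s + 6)] + [-4/(s + 6)^2] + [1/(s + 5)].
Invert each term: -6/(s + 6) ↔ -6e^(-6t); -4/(s + 6)^2 ↔ -4t·e^(-6t); 1/(s + 5) ↔ e^(-5t).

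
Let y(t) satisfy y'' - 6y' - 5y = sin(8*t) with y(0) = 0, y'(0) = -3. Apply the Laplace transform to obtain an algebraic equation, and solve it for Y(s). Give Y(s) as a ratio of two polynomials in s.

Laplace-transform each side.
With L{y''} = s^2 Y - s·y(0) - y'(0) and L{y'} = sY - y(0), with y(0) = 0, y'(0) = -3: the LHS transforms to (s^2 - 6*s - 5)Y - (-3).
The right side is L{sin(8*t)} = 8/(s^2 + 64).
So (s^2 - 6*s - 5)Y = 8/(s^2 + 64) + (-3).
Solve for Y(s) and write it as one ratio of polynomials.

Y(s) = (-3*s^2 - 184)/(s^4 - 6*s^3 + 59*s^2 - 384*s - 320)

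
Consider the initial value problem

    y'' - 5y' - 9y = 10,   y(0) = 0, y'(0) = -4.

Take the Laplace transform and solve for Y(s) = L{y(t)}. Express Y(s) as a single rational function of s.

Y(s) = (-4*s + 10)/(s^3 - 5*s^2 - 9*s)

Transform both sides with L{·}.
The derivative rules (L{y''} = s^2 Y - s·y(0) - y'(0) and L{y'} = sY - y(0), with y(0) = 0, y'(0) = -4) turn the left side into (s^2 - 5*s - 9)Y - (-4).
The right side is L{10} = 10/s.
So (s^2 - 5*s - 9)Y = 10/s + (-4).
Divide through and combine into a single rational function.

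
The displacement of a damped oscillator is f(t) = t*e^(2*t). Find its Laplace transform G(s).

L{e^(2t)} = 1/(s - 2).
Then apply L{t·g(t)} = -d/ds[H(s)] with H(s) = 1/(s - 2):
differentiating 1 time and applying the sign gives (s - 2)^(-2).

G(s) = (s - 2)^(-2)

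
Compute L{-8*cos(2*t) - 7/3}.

By linearity of the Laplace transform, transform each term separately.
L{-7/3} = (-7/3)/s; (-8)·[L{cos(2t)} = s/(s^2 + 4)].

-8*s/(s^2 + 4) - 7/(3*s)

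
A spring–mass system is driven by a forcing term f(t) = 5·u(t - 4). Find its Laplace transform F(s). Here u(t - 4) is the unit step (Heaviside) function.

F(s) = 5*exp(-4*s)/s

By the second shifting theorem, L{u(t - c)·g(t - c)} = e^(-cs)·G(s) with c = 4 and G(s) = L{g(t)}.
L{5} = 5/s.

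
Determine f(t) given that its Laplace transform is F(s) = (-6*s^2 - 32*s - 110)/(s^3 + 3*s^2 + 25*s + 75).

Factor the denominator: s^3 + 3*s^2 + 25*s + 75 = (s + 3)*(s^2 + 25).
Partial fraction decomposition gives [-2/(s + 3)] + [-4*s/(s^2 + 25)] + [-20/(s^2 + 25)].
Invert each term: -2/(s + 3) ↔ -2e^(-3t); -4·s/(s^2 + 25) ↔ -4cos(5t); -4·5/(s^2 + 25) ↔ -4sin(5t).

f(t) = -4*sin(5*t) - 4*cos(5*t) - 2*exp(-3*t)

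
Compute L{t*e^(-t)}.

(s + 1)^(-2)

L{e^(-t)} = 1/(s + 1).
Then apply L{t·g(t)} = -d/ds[G(s)] with G(s) = 1/(s + 1):
differentiating 1 time and applying the sign gives (s + 1)^(-2).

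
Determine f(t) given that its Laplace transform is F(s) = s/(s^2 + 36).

Since L{cos(6t)} = s/(s^2 + 36), the inverse is cos(6*t).

f(t) = cos(6*t)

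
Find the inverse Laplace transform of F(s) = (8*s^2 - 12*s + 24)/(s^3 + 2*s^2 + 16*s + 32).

Factor the denominator: s^3 + 2*s^2 + 16*s + 32 = (s + 2)*(s^2 + 16).
Partial fraction decomposition gives [4/(s + 2)] + [4*s/(s^2 + 16)] + [-20/(s^2 + 16)].
Invert each term: 4/(s + 2) ↔ 4e^(-2t); 4·s/(s^2 + 16) ↔ 4cos(4t); -5·4/(s^2 + 16) ↔ -5sin(4t).

-5*sin(4*t) + 4*cos(4*t) + 4*exp(-2*t)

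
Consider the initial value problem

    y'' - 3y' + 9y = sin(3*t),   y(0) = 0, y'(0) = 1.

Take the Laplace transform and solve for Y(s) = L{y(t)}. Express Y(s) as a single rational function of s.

Y(s) = (s^2 + 12)/(s^4 - 3*s^3 + 18*s^2 - 27*s + 81)

Take the Laplace transform of both sides.
With L{y''} = s^2 Y - s·y(0) - y'(0) and L{y'} = sY - y(0), with y(0) = 0, y'(0) = 1: the LHS transforms to (s^2 - 3*s + 9)Y - (1).
The right side is L{sin(3*t)} = 3/(s^2 + 9).
So (s^2 - 3*s + 9)Y = 3/(s^2 + 9) + (1).
Isolate Y and clear denominators.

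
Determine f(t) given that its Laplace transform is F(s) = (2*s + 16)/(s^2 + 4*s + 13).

Complete the square in the denominator: s^2 + 4*s + 13 = (s + 2)^2 + 3^2.
Split the numerator to match: 2*s + 16 = 2·(s + 2) + 4·3.
Invert each term: 2·(s + 2)/((s + 2)^2 + 9) ↔ 2e^(-2t)cos(3t); 4·3/((s + 2)^2 + 9) ↔ 4e^(-2t)sin(3t).

f(t) = 4*exp(-2*t)*sin(3*t) + 2*exp(-2*t)*cos(3*t)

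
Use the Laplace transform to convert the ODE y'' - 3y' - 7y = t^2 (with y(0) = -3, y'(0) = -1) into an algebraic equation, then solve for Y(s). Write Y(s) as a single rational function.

Take the Laplace transform of both sides.
With L{y''} = s^2 Y - s·y(0) - y'(0) and L{y'} = sY - y(0), with y(0) = -3, y'(0) = -1: the LHS transforms to (s^2 - 3*s - 7)Y - (-3*s + 8).
The right side is L{t^2} = 2/s^3.
So (s^2 - 3*s - 7)Y = 2/s^3 + (-3*s + 8).
Divide through and combine into a single rational function.

Y(s) = (-3*s^4 + 8*s^3 + 2)/(s^5 - 3*s^4 - 7*s^3)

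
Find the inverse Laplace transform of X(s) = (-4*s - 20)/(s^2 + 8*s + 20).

-2*exp(-4*t)*sin(2*t) - 4*exp(-4*t)*cos(2*t)

Complete the square in the denominator: s^2 + 8*s + 20 = (s + 4)^2 + 2^2.
Split the numerator to match: -4*s - 20 = -4·(s + 4) - 2·2.
Invert each term: -4·(s + 4)/((s + 4)^2 + 4) ↔ -4e^(-4t)cos(2t); -2·2/((s + 4)^2 + 4) ↔ -2e^(-4t)sin(2t).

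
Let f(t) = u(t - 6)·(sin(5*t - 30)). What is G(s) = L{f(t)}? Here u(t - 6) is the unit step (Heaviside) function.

By the second shifting theorem, L{u(t - c)·g(t - c)} = e^(-cs)·H(s) with c = 6 and H(s) = L{g(t)}.
L{sin(5t)} = 5/(s^2 + 25).

G(s) = 5*exp(-6*s)/(s^2 + 25)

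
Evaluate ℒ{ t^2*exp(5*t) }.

L{e^(5t)} = 1/(s - 5).
Then apply L{t^2·g(t)} = (-1)^2 d^2/ds^2[H(s)] with H(s) = 1/(s - 5):
differentiating 2 times and applying the sign gives 2/(s - 5)^3.

2/(s - 5)^3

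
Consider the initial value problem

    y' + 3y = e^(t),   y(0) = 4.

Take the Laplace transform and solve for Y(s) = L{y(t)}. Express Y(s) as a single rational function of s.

Y(s) = (4*s - 3)/(s^2 + 2*s - 3)

Take the Laplace transform of both sides.
The derivative rules (L{y'} = sY - y(0) = sY - 4) turn the left side into (s + 3)Y - (4).
The right side is L{e^(t)} = 1/(s - 1).
So (s + 3)Y = 1/(s - 1) + (4).
Divide through and combine into a single rational function.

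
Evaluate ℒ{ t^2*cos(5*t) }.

L{cos(5t)} = s/(s^2 + 25).
Then apply L{t^2·g(t)} = (-1)^2 d^2/ds^2[G(s)] with G(s) = s/(s^2 + 25):
differentiating 2 times and applying the sign gives 2*s*(s^2 - 75)/(s^2 + 25)^3.

2*s*(s^2 - 75)/(s^2 + 25)^3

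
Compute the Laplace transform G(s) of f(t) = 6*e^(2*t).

L{6} = 6/s.
By the first shifting theorem, multiplying by e^(2t) replaces s with s - 2.

G(s) = 6/(s - 2)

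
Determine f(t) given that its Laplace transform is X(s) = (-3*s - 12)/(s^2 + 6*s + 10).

f(t) = -3*exp(-3*t)*sin(t) - 3*exp(-3*t)*cos(t)

Complete the square in the denominator: s^2 + 6*s + 10 = (s + 3)^2 + 1^2.
Split the numerator to match: -3*s - 12 = -3·(s + 3) - 3·1.
Invert each term: -3·(s + 3)/((s + 3)^2 + 1) ↔ -3e^(-3t)cos(t); -3·1/((s + 3)^2 + 1) ↔ -3e^(-3t)sin(t).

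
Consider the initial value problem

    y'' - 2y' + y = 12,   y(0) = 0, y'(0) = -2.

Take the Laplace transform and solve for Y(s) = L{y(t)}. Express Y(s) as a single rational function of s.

Apply the Laplace transform to the equation.
The derivative rules (L{y''} = s^2 Y - s·y(0) - y'(0) and L{y'} = sY - y(0), with y(0) = 0, y'(0) = -2) turn the left side into (s^2 - 2*s + 1)Y - (-2).
The right side is L{12} = 12/s.
So (s^2 - 2*s + 1)Y = 12/s + (-2).
Divide through and combine into a single rational function.

Y(s) = (-2*s + 12)/(s^3 - 2*s^2 + s)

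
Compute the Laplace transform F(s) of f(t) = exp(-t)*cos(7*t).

F(s) = (s + 1)/((s + 1)^2 + 49)

L{cos(7t)} = s/(s^2 + 49).
By the first shifting theorem, multiplying by e^(-t) replaces s with s + 1.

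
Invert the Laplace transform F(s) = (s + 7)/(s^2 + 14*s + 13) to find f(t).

Rewrite the denominator: s^2 + 14*s + 13 = (s + 7)^2 - 36.
The form in (s + 7) signals a first-shifting-theorem factor e^(-7t).
Since L{cosh(6t)} = s/(s^2 - 36), the inverse is exp(-7*t)*cosh(6*t).

f(t) = exp(-7*t)*cosh(6*t)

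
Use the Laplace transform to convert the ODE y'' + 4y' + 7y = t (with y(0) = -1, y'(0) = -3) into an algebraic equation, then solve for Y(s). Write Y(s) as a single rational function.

Laplace-transform each side.
The derivative rules (L{y''} = s^2 Y - s·y(0) - y'(0) and L{y'} = sY - y(0), with y(0) = -1, y'(0) = -3) turn the left side into (s^2 + 4*s + 7)Y - (-s - 7).
The right side is L{t} = s^(-2).
So (s^2 + 4*s + 7)Y = s^(-2) + (-s - 7).
Divide through and combine into a single rational function.

Y(s) = (-s^3 - 7*s^2 + 1)/(s^4 + 4*s^3 + 7*s^2)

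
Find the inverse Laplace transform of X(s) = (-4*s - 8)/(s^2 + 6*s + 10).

4*exp(-3*t)*sin(t) - 4*exp(-3*t)*cos(t)

Complete the square in the denominator: s^2 + 6*s + 10 = (s + 3)^2 + 1^2.
Split the numerator to match: -4*s - 8 = -4·(s + 3) + 4·1.
Invert each term: -4·(s + 3)/((s + 3)^2 + 1) ↔ -4e^(-3t)cos(t); 4·1/((s + 3)^2 + 1) ↔ 4e^(-3t)sin(t).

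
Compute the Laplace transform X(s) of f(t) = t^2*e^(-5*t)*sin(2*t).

X(s) = 4*(3*s^2 + 30*s + 71)/(s^2 + 10*s + 29)^3

L{sin(2t)} = 2/(s^2 + 4).
Multiplying by e^(-5t) shifts s → s + 5, so L{e^(-5*t)*sin(2*t)} = 2/((s + 5)^2 + 4).
Then apply L{t^2·g(t)} = (-1)^2 d^2/ds^2[G(s)] with G(s) = 2/((s + 5)^2 + 4):
differentiating 2 times and applying the sign gives 4*(3*s^2 + 30*s + 71)/(s^2 + 10*s + 29)^3.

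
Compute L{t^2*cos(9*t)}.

L{cos(9t)} = s/(s^2 + 81).
Then apply L{t^2·g(t)} = (-1)^2 d^2/ds^2[H(s)] with H(s) = s/(s^2 + 81):
differentiating 2 times and applying the sign gives 2*s*(s^2 - 243)/(s^2 + 81)^3.

2*s*(s^2 - 243)/(s^2 + 81)^3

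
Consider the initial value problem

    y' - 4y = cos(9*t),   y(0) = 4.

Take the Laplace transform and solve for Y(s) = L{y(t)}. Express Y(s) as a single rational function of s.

Y(s) = (4*s^2 + s + 324)/(s^3 - 4*s^2 + 81*s - 324)

Take the Laplace transform of both sides.
With L{y'} = sY - y(0) = sY - 4: the LHS transforms to (s - 4)Y - (4).
The right side is L{cos(9*t)} = s/(s^2 + 81).
So (s - 4)Y = s/(s^2 + 81) + (4).
Solve for Y(s) and write it as one ratio of polynomials.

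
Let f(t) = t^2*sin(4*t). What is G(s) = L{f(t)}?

L{sin(4t)} = 4/(s^2 + 16).
Then apply L{t^2·g(t)} = (-1)^2 d^2/ds^2[H(s)] with H(s) = 4/(s^2 + 16):
differentiating 2 times and applying the sign gives 8*(3*s^2 - 16)/(s^2 + 16)^3.

G(s) = 8*(3*s^2 - 16)/(s^2 + 16)^3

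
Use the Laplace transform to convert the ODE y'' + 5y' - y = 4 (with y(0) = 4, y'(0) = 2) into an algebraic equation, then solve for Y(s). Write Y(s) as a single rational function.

Laplace-transform each side.
Using L{y''} = s^2 Y - s·y(0) - y'(0) and L{y'} = sY - y(0), with y(0) = 4, y'(0) = 2, the left side becomes (s^2 + 5*s - 1)Y - (4*s + 22).
The right side is L{4} = 4/s.
So (s^2 + 5*s - 1)Y = 4/s + (4*s + 22).
Isolate Y and clear denominators.

Y(s) = (4*s^2 + 22*s + 4)/(s^3 + 5*s^2 - s)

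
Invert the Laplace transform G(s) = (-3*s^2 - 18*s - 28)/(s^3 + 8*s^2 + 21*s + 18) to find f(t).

f(t) = t*exp(-3*t) - 4*exp(-2*t) + exp(-3*t)

Factor the denominator: s^3 + 8*s^2 + 21*s + 18 = (s + 2)*(s + 3)^2.
Partial fraction decomposition gives [1/(s + 3)] + [(s + 3)^(-2)] + [-4/(s + 2)].
Invert each term: 1/(s + 3) ↔ e^(-3t); 1/(s + 3)^2 ↔ t·e^(-3t); -4/(s + 2) ↔ -4e^(-2t).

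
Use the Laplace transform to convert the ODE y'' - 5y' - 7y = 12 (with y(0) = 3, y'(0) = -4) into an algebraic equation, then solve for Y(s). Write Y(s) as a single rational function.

Transform both sides with L{·}.
Using L{y''} = s^2 Y - s·y(0) - y'(0) and L{y'} = sY - y(0), with y(0) = 3, y'(0) = -4, the left side becomes (s^2 - 5*s - 7)Y - (3*s - 19).
The right side is L{12} = 12/s.
So (s^2 - 5*s - 7)Y = 12/s + (3*s - 19).
Isolate Y and clear denominators.

Y(s) = (3*s^2 - 19*s + 12)/(s^3 - 5*s^2 - 7*s)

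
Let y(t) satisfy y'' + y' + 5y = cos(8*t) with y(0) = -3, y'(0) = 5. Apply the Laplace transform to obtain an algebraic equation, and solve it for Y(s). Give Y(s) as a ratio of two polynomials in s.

Take the Laplace transform of both sides.
Using L{y''} = s^2 Y - s·y(0) - y'(0) and L{y'} = sY - y(0), with y(0) = -3, y'(0) = 5, the left side becomes (s^2 + s + 5)Y - (-3*s + 2).
The right side is L{cos(8*t)} = s/(s^2 + 64).
So (s^2 + s + 5)Y = s/(s^2 + 64) + (-3*s + 2).
Divide through and combine into a single rational function.

Y(s) = (-3*s^3 + 2*s^2 - 191*s + 128)/(s^4 + s^3 + 69*s^2 + 64*s + 320)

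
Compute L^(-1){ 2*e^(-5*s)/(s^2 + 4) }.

Heaviside(t - 5)*(sin(2*t - 10))

The factor e^(-5s) signals a time shift by c = 5 (second shifting theorem).
L{sin(2t)} = 2/(s^2 + 4), so L^-1{2/(s^2 + 4)} = sin(2*t).
Hence the inverse is u(t - 5) times that function evaluated at t - 5.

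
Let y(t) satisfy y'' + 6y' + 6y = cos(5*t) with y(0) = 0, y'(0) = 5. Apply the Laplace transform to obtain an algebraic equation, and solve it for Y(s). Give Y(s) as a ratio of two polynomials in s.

Y(s) = (5*s^2 + s + 125)/(s^4 + 6*s^3 + 31*s^2 + 150*s + 150)

Laplace-transform each side.
With L{y''} = s^2 Y - s·y(0) - y'(0) and L{y'} = sY - y(0), with y(0) = 0, y'(0) = 5: the LHS transforms to (s^2 + 6*s + 6)Y - (5).
The right side is L{cos(5*t)} = s/(s^2 + 25).
So (s^2 + 6*s + 6)Y = s/(s^2 + 25) + (5).
Divide through and combine into a single rational function.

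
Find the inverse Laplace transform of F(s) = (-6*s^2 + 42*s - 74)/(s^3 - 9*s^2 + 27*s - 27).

Factor the denominator: s^3 - 9*s^2 + 27*s - 27 = (s - 3)^3.
Partial fraction decomposition gives [-6/(s - 3)] + [6/(s - 3)^2] + [-2/(s - 3)^3].
Invert each term: -6/(s - 3) ↔ -6e^(3t); 6/(s - 3)^2 ↔ 6t·e^(3t); -2/(s - 3)^3 ↔ (-1)t^2·e^(3t).

-t^2*exp(3*t) + 6*t*exp(3*t) - 6*exp(3*t)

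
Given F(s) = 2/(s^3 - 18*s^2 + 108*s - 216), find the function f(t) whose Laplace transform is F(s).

f(t) = t^2*exp(6*t)

Rewrite the denominator: s^3 - 18*s^2 + 108*s - 216 = (s - 6)^3.
The form in (s - 6) signals a first-shifting-theorem factor e^(6t).
Since L{t^2} = 2!/s^3 = 2/s^3, the inverse is t^2*e^(6*t).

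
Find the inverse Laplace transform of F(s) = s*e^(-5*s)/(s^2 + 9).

The factor e^(-5s) signals a time shift by c = 5 (second shifting theorem).
L{cos(3t)} = s/(s^2 + 9), so L^-1{s/(s^2 + 9)} = cos(3*t).
Hence the inverse is u(t - 5) times that function evaluated at t - 5.

Heaviside(t - 5)*(cos(3*t - 15))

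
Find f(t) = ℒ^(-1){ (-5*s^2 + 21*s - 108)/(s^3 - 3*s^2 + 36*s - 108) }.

Factor the denominator: s^3 - 3*s^2 + 36*s - 108 = (s - 3)*(s^2 + 36).
Partial fraction decomposition gives [-2/(s - 3)] + [-3*s/(s^2 + 36)] + [12/(s^2 + 36)].
Invert each term: -2/(s - 3) ↔ -2e^(3t); -3·s/(s^2 + 36) ↔ -3cos(6t); 2·6/(s^2 + 36) ↔ 2sin(6t).

f(t) = -2*exp(3*t) + 2*sin(6*t) - 3*cos(6*t)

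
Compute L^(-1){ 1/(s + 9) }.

Since L{e^(-9t)} = 1/(s + 9), the inverse is exp(-9*t).

exp(-9*t)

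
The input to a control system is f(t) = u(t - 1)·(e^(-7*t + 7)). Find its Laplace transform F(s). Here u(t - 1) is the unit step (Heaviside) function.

F(s) = exp(-s)/(s + 7)

By the second shifting theorem, L{u(t - c)·g(t - c)} = e^(-cs)·G(s) with c = 1 and G(s) = L{g(t)}.
L{e^(-7t)} = 1/(s + 7).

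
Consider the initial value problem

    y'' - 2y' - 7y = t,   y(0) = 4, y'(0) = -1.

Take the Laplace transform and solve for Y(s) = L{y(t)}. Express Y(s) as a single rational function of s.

Take the Laplace transform of both sides.
Using L{y''} = s^2 Y - s·y(0) - y'(0) and L{y'} = sY - y(0), with y(0) = 4, y'(0) = -1, the left side becomes (s^2 - 2*s - 7)Y - (4*s - 9).
The right side is L{t} = s^(-2).
So (s^2 - 2*s - 7)Y = s^(-2) + (4*s - 9).
Solve for Y(s) and write it as one ratio of polynomials.

Y(s) = (4*s^3 - 9*s^2 + 1)/(s^4 - 2*s^3 - 7*s^2)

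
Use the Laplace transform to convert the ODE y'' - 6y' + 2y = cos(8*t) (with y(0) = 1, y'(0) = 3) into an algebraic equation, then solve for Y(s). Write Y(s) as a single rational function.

Y(s) = (s^3 - 3*s^2 + 65*s - 192)/(s^4 - 6*s^3 + 66*s^2 - 384*s + 128)

Transform both sides with L{·}.
The derivative rules (L{y''} = s^2 Y - s·y(0) - y'(0) and L{y'} = sY - y(0), with y(0) = 1, y'(0) = 3) turn the left side into (s^2 - 6*s + 2)Y - (s - 3).
The right side is L{cos(8*t)} = s/(s^2 + 64).
So (s^2 - 6*s + 2)Y = s/(s^2 + 64) + (s - 3).
Isolate Y and clear denominators.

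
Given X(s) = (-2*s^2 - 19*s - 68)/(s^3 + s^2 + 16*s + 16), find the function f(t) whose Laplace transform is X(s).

f(t) = -5*sin(4*t) + cos(4*t) - 3*exp(-t)

Factor the denominator: s^3 + s^2 + 16*s + 16 = (s + 1)*(s^2 + 16).
Partial fraction decomposition gives [-3/(s + 1)] + [s/(s^2 + 16)] + [-20/(s^2 + 16)].
Invert each term: -3/(s + 1) ↔ -3e^(-t); 1·s/(s^2 + 16) ↔ cos(4t); -5·4/(s^2 + 16) ↔ -5sin(4t).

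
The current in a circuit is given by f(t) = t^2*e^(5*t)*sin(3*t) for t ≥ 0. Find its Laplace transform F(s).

L{sin(3t)} = 3/(s^2 + 9).
Multiplying by e^(5t) shifts s → s - 5, so L{e^(5*t)*sin(3*t)} = 3/((s - 5)^2 + 9).
Then apply L{t^2·g(t)} = (-1)^2 d^2/ds^2[G(s)] with G(s) = 3/((s - 5)^2 + 9):
differentiating 2 times and applying the sign gives 18*(s^2 - 10*s + 22)/(s^2 - 10*s + 34)^3.

F(s) = 18*(s^2 - 10*s + 22)/(s^2 - 10*s + 34)^3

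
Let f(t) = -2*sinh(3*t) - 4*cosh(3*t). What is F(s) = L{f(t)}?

F(s) = -4*s/(s^2 - 9) - 6/(s^2 - 9)

By linearity of the Laplace transform, transform each term separately.
(-2)·[L{sinh(3t)} = 3/(s^2 - 9)]; (-4)·[L{cosh(3t)} = s/(s^2 - 9)].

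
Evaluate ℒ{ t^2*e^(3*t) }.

2/(s - 3)^3

L{t^2} = 2!/s^3 = 2/s^3.
By the first shifting theorem, multiplying by e^(3t) replaces s with s - 3.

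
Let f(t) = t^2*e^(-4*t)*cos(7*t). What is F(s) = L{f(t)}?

L{cos(7t)} = s/(s^2 + 49).
Multiplying by e^(-4t) shifts s → s + 4, so L{e^(-4*t)*cos(7*t)} = (s + 4)/((s + 4)^2 + 49).
Then apply L{t^2·g(t)} = (-1)^2 d^2/ds^2[G(s)] with G(s) = (s + 4)/((s + 4)^2 + 49):
differentiating 2 times and applying the sign gives 2*(s + 4)*(s^2 + 8*s - 131)/(s^2 + 8*s + 65)^3.

F(s) = 2*(s + 4)*(s^2 + 8*s - 131)/(s^2 + 8*s + 65)^3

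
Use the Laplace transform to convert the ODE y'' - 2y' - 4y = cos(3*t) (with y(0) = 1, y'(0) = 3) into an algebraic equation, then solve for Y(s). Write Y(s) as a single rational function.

Transform both sides with L{·}.
The derivative rules (L{y''} = s^2 Y - s·y(0) - y'(0) and L{y'} = sY - y(0), with y(0) = 1, y'(0) = 3) turn the left side into (s^2 - 2*s - 4)Y - (s + 1).
The right side is L{cos(3*t)} = s/(s^2 + 9).
So (s^2 - 2*s - 4)Y = s/(s^2 + 9) + (s + 1).
Divide through and combine into a single rational function.

Y(s) = (s^3 + s^2 + 10*s + 9)/(s^4 - 2*s^3 + 5*s^2 - 18*s - 36)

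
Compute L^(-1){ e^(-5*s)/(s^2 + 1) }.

The factor e^(-5s) signals a time shift by c = 5 (second shifting theorem).
L{sin(t)} = 1/(s^2 + 1), so L^-1{1/(s^2 + 1)} = sin(t).
Hence the inverse is u(t - 5) times that function evaluated at t - 5.

Heaviside(t - 5)*(sin(t - 5))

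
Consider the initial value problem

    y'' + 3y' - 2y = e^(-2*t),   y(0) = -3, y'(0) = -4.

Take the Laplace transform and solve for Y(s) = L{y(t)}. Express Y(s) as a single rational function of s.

Laplace-transform each side.
The derivative rules (L{y''} = s^2 Y - s·y(0) - y'(0) and L{y'} = sY - y(0), with y(0) = -3, y'(0) = -4) turn the left side into (s^2 + 3*s - 2)Y - (-3*s - 13).
The right side is L{e^(-2*t)} = 1/(s + 2).
So (s^2 + 3*s - 2)Y = 1/(s + 2) + (-3*s - 13).
Divide through and combine into a single rational function.

Y(s) = (-3*s^2 - 19*s - 25)/(s^3 + 5*s^2 + 4*s - 4)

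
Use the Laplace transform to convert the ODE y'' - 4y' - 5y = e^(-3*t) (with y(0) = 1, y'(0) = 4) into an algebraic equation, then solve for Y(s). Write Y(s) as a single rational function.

Y(s) = (s^2 + 3*s + 1)/(s^3 - s^2 - 17*s - 15)

Apply the Laplace transform to the equation.
With L{y''} = s^2 Y - s·y(0) - y'(0) and L{y'} = sY - y(0), with y(0) = 1, y'(0) = 4: the LHS transforms to (s^2 - 4*s - 5)Y - (s).
The right side is L{e^(-3*t)} = 1/(s + 3).
So (s^2 - 4*s - 5)Y = 1/(s + 3) + (s).
Solve for Y(s) and write it as one ratio of polynomials.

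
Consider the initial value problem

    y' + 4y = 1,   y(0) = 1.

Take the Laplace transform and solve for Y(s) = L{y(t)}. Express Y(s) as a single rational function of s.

Take the Laplace transform of both sides.
The derivative rules (L{y'} = sY - y(0) = sY - 1) turn the left side into (s + 4)Y - (1).
The right side is L{1} = 1/s.
So (s + 4)Y = 1/s + (1).
Divide through and combine into a single rational function.

Y(s) = (s + 1)/(s^2 + 4*s)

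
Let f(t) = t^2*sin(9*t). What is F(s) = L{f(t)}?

L{sin(9t)} = 9/(s^2 + 81).
Then apply L{t^2·g(t)} = (-1)^2 d^2/ds^2[G(s)] with G(s) = 9/(s^2 + 81):
differentiating 2 times and applying the sign gives 54*(s^2 - 27)/(s^2 + 81)^3.

F(s) = 54*(s^2 - 27)/(s^2 + 81)^3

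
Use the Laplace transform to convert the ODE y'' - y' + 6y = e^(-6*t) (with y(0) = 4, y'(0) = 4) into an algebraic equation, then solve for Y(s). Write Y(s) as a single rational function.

Transform both sides with L{·}.
The derivative rules (L{y''} = s^2 Y - s·y(0) - y'(0) and L{y'} = sY - y(0), with y(0) = 4, y'(0) = 4) turn the left side into (s^2 - s + 6)Y - (4*s).
The right side is L{e^(-6*t)} = 1/(s + 6).
So (s^2 - s + 6)Y = 1/(s + 6) + (4*s).
Solve for Y(s) and write it as one ratio of polynomials.

Y(s) = (4*s^2 + 24*s + 1)/(s^3 + 5*s^2 + 36)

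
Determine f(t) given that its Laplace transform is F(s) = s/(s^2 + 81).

f(t) = cos(9*t)

Since L{cos(9t)} = s/(s^2 + 81), the inverse is cos(9*t).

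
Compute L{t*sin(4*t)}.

L{sin(4t)} = 4/(s^2 + 16).
Then apply L{t·g(t)} = -d/ds[H(s)] with H(s) = 4/(s^2 + 16):
differentiating 1 time and applying the sign gives 8*s/(s^2 + 16)^2.

8*s/(s^2 + 16)^2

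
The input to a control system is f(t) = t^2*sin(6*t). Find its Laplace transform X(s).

L{sin(6t)} = 6/(s^2 + 36).
Then apply L{t^2·g(t)} = (-1)^2 d^2/ds^2[G(s)] with G(s) = 6/(s^2 + 36):
differentiating 2 times and applying the sign gives 36*(s^2 - 12)/(s^2 + 36)^3.

X(s) = 36*(s^2 - 12)/(s^2 + 36)^3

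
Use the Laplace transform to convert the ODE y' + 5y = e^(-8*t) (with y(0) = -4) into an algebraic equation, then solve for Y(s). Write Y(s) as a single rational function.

Y(s) = (-4*s - 31)/(s^2 + 13*s + 40)

Apply the Laplace transform to the equation.
Using L{y'} = sY - y(0) = sY - (-4), the left side becomes (s + 5)Y - (-4).
The right side is L{e^(-8*t)} = 1/(s + 8).
So (s + 5)Y = 1/(s + 8) + (-4).
Isolate Y and clear denominators.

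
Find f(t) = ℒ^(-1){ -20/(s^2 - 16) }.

Since L{sinh(4t)} = 4/(s^2 - 16), the inverse is sinh(4*t), scaled by -5.

f(t) = -5*sinh(4*t)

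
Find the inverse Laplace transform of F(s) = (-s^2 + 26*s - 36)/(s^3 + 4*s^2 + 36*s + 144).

3*sin(6*t) + 2*cos(6*t) - 3*exp(-4*t)

Factor the denominator: s^3 + 4*s^2 + 36*s + 144 = (s + 4)*(s^2 + 36).
Partial fraction decomposition gives [-3/(s + 4)] + [2*s/(s^2 + 36)] + [18/(s^2 + 36)].
Invert each term: -3/(s + 4) ↔ -3e^(-4t); 2·s/(s^2 + 36) ↔ 2cos(6t); 3·6/(s^2 + 36) ↔ 3sin(6t).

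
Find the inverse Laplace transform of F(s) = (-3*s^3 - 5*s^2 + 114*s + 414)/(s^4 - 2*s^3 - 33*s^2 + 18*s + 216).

exp(6*t) - 5*exp(3*t) + 2*exp(-3*t) - exp(-4*t)

Factor the denominator: s^4 - 2*s^3 - 33*s^2 + 18*s + 216 = (s - 6)*(s - 3)*(s + 3)*(s + 4).
Partial fraction decomposition gives [-1/(s + 4)] + [1/(s - 6)] + [-5/(s - 3)] + [2/(s + 3)].
Invert each term: -1/(s + 4) ↔ -e^(-4t); 1/(s - 6) ↔ e^(6t); -5/(s - 3) ↔ -5e^(3t); 2/(s + 3) ↔ 2e^(-3t).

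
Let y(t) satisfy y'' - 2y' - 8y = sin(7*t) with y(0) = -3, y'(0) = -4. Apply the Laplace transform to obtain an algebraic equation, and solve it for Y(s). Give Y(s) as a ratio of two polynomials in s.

Y(s) = (-3*s^3 + 2*s^2 - 147*s + 105)/(s^4 - 2*s^3 + 41*s^2 - 98*s - 392)

Laplace-transform each side.
Using L{y''} = s^2 Y - s·y(0) - y'(0) and L{y'} = sY - y(0), with y(0) = -3, y'(0) = -4, the left side becomes (s^2 - 2*s - 8)Y - (-3*s + 2).
The right side is L{sin(7*t)} = 7/(s^2 + 49).
So (s^2 - 2*s - 8)Y = 7/(s^2 + 49) + (-3*s + 2).
Divide through and combine into a single rational function.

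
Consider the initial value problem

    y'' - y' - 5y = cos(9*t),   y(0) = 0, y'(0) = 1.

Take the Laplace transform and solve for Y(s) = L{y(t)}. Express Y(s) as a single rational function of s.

Take the Laplace transform of both sides.
Using L{y''} = s^2 Y - s·y(0) - y'(0) and L{y'} = sY - y(0), with y(0) = 0, y'(0) = 1, the left side becomes (s^2 - s - 5)Y - (1).
The right side is L{cos(9*t)} = s/(s^2 + 81).
So (s^2 - s - 5)Y = s/(s^2 + 81) + (1).
Isolate Y and clear denominators.

Y(s) = (s^2 + s + 81)/(s^4 - s^3 + 76*s^2 - 81*s - 405)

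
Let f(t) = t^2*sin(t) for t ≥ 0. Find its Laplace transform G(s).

G(s) = 2*(3*s^2 - 1)/(s^2 + 1)^3

L{sin(t)} = 1/(s^2 + 1).
Then apply L{t^2·g(t)} = (-1)^2 d^2/ds^2[H(s)] with H(s) = 1/(s^2 + 1):
differentiating 2 times and applying the sign gives 2*(3*s^2 - 1)/(s^2 + 1)^3.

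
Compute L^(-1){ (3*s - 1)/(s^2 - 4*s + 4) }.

5*t*exp(2*t) + 3*exp(2*t)

Factor the denominator: s^2 - 4*s + 4 = (s - 2)^2.
Partial fraction decomposition gives [3/(s - 2)] + [5/(s - 2)^2].
Invert each term: 3/(s - 2) ↔ 3e^(2t); 5/(s - 2)^2 ↔ 5t·e^(2t).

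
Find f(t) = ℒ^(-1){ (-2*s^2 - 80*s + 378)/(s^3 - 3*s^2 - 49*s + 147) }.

Factor the denominator: s^3 - 3*s^2 - 49*s + 147 = (s - 7)*(s - 3)*(s + 7).
Partial fraction decomposition gives [-3/(s - 3)] + [6/(s + 7)] + [-5/(s - 7)].
Invert each term: -3/(s - 3) ↔ -3e^(3t); 6/(s + 7) ↔ 6e^(-7t); -5/(s - 7) ↔ -5e^(7t).

f(t) = -5*exp(7*t) - 3*exp(3*t) + 6*exp(-7*t)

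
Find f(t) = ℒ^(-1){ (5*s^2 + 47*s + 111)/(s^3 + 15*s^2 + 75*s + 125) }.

Factor the denominator: s^3 + 15*s^2 + 75*s + 125 = (s + 5)^3.
Partial fraction decomposition gives [5/(s + 5)] + [-3/(s + 5)^2] + [(s + 5)^(-3)].
Invert each term: 5/(s + 5) ↔ 5e^(-5t); -3/(s + 5)^2 ↔ -3t·e^(-5t); 1/(s + 5)^3 ↔ (1/2)t^2·e^(-5t).

f(t) = t^2*exp(-5*t)/2 - 3*t*exp(-5*t) + 5*exp(-5*t)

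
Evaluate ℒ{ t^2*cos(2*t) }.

L{cos(2t)} = s/(s^2 + 4).
Then apply L{t^2·g(t)} = (-1)^2 d^2/ds^2[G(s)] with G(s) = s/(s^2 + 4):
differentiating 2 times and applying the sign gives 2*s*(s^2 - 12)/(s^2 + 4)^3.

2*s*(s^2 - 12)/(s^2 + 4)^3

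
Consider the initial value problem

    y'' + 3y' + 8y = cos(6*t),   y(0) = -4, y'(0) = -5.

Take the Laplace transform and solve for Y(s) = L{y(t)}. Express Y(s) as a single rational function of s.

Y(s) = (-4*s^3 - 17*s^2 - 143*s - 612)/(s^4 + 3*s^3 + 44*s^2 + 108*s + 288)

Laplace-transform each side.
Using L{y''} = s^2 Y - s·y(0) - y'(0) and L{y'} = sY - y(0), with y(0) = -4, y'(0) = -5, the left side becomes (s^2 + 3*s + 8)Y - (-4*s - 17).
The right side is L{cos(6*t)} = s/(s^2 + 36).
So (s^2 + 3*s + 8)Y = s/(s^2 + 36) + (-4*s - 17).
Solve for Y(s) and write it as one ratio of polynomials.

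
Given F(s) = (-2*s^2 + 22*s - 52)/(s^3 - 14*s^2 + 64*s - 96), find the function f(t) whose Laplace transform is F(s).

Factor the denominator: s^3 - 14*s^2 + 64*s - 96 = (s - 6)*(s - 4)^2.
Partial fraction decomposition gives [-4/(s - 4)] + [-2/(s - 4)^2] + [2/(s - 6)].
Invert each term: -4/(s - 4) ↔ -4e^(4t); -2/(s - 4)^2 ↔ -2t·e^(4t); 2/(s - 6) ↔ 2e^(6t).

f(t) = -2*t*exp(4*t) + 2*exp(6*t) - 4*exp(4*t)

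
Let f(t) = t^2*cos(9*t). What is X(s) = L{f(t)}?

L{cos(9t)} = s/(s^2 + 81).
Then apply L{t^2·g(t)} = (-1)^2 d^2/ds^2[G(s)] with G(s) = s/(s^2 + 81):
differentiating 2 times and applying the sign gives 2*s*(s^2 - 243)/(s^2 + 81)^3.

X(s) = 2*s*(s^2 - 243)/(s^2 + 81)^3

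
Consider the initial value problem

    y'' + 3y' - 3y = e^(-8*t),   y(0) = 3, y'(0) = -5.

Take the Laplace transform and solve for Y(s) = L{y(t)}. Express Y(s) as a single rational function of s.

Transform both sides with L{·}.
The derivative rules (L{y''} = s^2 Y - s·y(0) - y'(0) and L{y'} = sY - y(0), with y(0) = 3, y'(0) = -5) turn the left side into (s^2 + 3*s - 3)Y - (3*s + 4).
The right side is L{e^(-8*t)} = 1/(s + 8).
So (s^2 + 3*s - 3)Y = 1/(s + 8) + (3*s + 4).
Divide through and combine into a single rational function.

Y(s) = (3*s^2 + 28*s + 33)/(s^3 + 11*s^2 + 21*s - 24)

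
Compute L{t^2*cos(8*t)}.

2*s*(s^2 - 192)/(s^2 + 64)^3

L{cos(8t)} = s/(s^2 + 64).
Then apply L{t^2·g(t)} = (-1)^2 d^2/ds^2[G(s)] with G(s) = s/(s^2 + 64):
differentiating 2 times and applying the sign gives 2*s*(s^2 - 192)/(s^2 + 64)^3.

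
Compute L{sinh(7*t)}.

L{sinh(7t)} = 7/(s^2 - 49).

7/(s^2 - 49)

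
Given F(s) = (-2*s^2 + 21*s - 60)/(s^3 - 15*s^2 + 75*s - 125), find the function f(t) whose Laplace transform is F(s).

Factor the denominator: s^3 - 15*s^2 + 75*s - 125 = (s - 5)^3.
Partial fraction decomposition gives [-2/(s - 5)] + [(s - 5)^(-2)] + [-5/(s - 5)^3].
Invert each term: -2/(s - 5) ↔ -2e^(5t); 1/(s - 5)^2 ↔ t·e^(5t); -5/(s - 5)^3 ↔ (-5/2)t^2·e^(5t).

f(t) = -5*t^2*exp(5*t)/2 + t*exp(5*t) - 2*exp(5*t)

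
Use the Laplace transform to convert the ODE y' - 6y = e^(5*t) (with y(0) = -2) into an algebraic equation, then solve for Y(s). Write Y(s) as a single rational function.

Apply the Laplace transform to the equation.
The derivative rules (L{y'} = sY - y(0) = sY - (-2)) turn the left side into (s - 6)Y - (-2).
The right side is L{e^(5*t)} = 1/(s - 5).
So (s - 6)Y = 1/(s - 5) + (-2).
Isolate Y and clear denominators.

Y(s) = (-2*s + 11)/(s^2 - 11*s + 30)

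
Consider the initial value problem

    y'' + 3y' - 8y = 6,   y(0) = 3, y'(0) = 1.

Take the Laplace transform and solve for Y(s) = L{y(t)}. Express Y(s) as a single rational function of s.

Y(s) = (3*s^2 + 10*s + 6)/(s^3 + 3*s^2 - 8*s)

Transform both sides with L{·}.
The derivative rules (L{y''} = s^2 Y - s·y(0) - y'(0) and L{y'} = sY - y(0), with y(0) = 3, y'(0) = 1) turn the left side into (s^2 + 3*s - 8)Y - (3*s + 10).
The right side is L{6} = 6/s.
So (s^2 + 3*s - 8)Y = 6/s + (3*s + 10).
Solve for Y(s) and write it as one ratio of polynomials.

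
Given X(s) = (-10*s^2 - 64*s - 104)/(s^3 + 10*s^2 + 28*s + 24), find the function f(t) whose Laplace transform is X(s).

f(t) = -4*t*exp(-2*t) - 5*exp(-2*t) - 5*exp(-6*t)

Factor the denominator: s^3 + 10*s^2 + 28*s + 24 = (s + 2)^2*(s + 6).
Partial fraction decomposition gives [-5/(s + 2)] + [-4/(s + 2)^2] + [-5/(s + 6)].
Invert each term: -5/(s + 2) ↔ -5e^(-2t); -4/(s + 2)^2 ↔ -4t·e^(-2t); -5/(s + 6) ↔ -5e^(-6t).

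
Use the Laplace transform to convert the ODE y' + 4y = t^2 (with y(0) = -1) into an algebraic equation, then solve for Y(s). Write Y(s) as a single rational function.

Y(s) = (-s^3 + 2)/(s^4 + 4*s^3)

Take the Laplace transform of both sides.
With L{y'} = sY - y(0) = sY - (-1): the LHS transforms to (s + 4)Y - (-1).
The right side is L{t^2} = 2/s^3.
So (s + 4)Y = 2/s^3 + (-1).
Solve for Y(s) and write it as one ratio of polynomials.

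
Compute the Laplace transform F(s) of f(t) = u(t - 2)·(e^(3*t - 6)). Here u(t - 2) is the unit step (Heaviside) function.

F(s) = exp(-2*s)/(s - 3)

By the second shifting theorem, L{u(t - c)·g(t - c)} = e^(-cs)·G(s) with c = 2 and G(s) = L{g(t)}.
L{e^(3t)} = 1/(s - 3).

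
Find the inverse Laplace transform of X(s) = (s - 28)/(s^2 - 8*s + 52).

Complete the square in the denominator: s^2 - 8*s + 52 = (s - 4)^2 + 6^2.
Split the numerator to match: s - 28 = 1·(s - 4) - 4·6.
Invert each term: 1·(s - 4)/((s - 4)^2 + 36) ↔ e^(4t)cos(6t); -4·6/((s - 4)^2 + 36) ↔ -4e^(4t)sin(6t).

-4*exp(4*t)*sin(6*t) + exp(4*t)*cos(6*t)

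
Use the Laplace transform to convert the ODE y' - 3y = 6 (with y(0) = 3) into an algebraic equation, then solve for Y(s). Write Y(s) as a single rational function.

Apply the Laplace transform to the equation.
Using L{y'} = sY - y(0) = sY - 3, the left side becomes (s - 3)Y - (3).
The right side is L{6} = 6/s.
So (s - 3)Y = 6/s + (3).
Isolate Y and clear denominators.

Y(s) = (3*s + 6)/(s^2 - 3*s)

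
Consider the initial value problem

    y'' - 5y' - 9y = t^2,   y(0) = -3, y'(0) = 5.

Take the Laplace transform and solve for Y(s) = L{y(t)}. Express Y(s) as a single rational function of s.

Y(s) = (-3*s^4 + 20*s^3 + 2)/(s^5 - 5*s^4 - 9*s^3)

Apply the Laplace transform to the equation.
Using L{y''} = s^2 Y - s·y(0) - y'(0) and L{y'} = sY - y(0), with y(0) = -3, y'(0) = 5, the left side becomes (s^2 - 5*s - 9)Y - (-3*s + 20).
The right side is L{t^2} = 2/s^3.
So (s^2 - 5*s - 9)Y = 2/s^3 + (-3*s + 20).
Isolate Y and clear denominators.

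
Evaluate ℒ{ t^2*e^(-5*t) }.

L{t^2} = 2!/s^3 = 2/s^3.
By the first shifting theorem, multiplying by e^(-5t) replaces s with s + 5.

2/(s + 5)^3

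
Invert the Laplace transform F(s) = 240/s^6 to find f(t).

f(t) = 2*t^5

Since L{t^5} = 5!/s^6 = 120/s^6, the inverse is t^5, scaled by 2.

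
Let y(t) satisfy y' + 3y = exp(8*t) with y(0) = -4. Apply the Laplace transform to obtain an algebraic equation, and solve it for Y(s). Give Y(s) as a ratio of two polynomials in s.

Apply the Laplace transform to the equation.
Using L{y'} = sY - y(0) = sY - (-4), the left side becomes (s + 3)Y - (-4).
The right side is L{exp(8*t)} = 1/(s - 8).
So (s + 3)Y = 1/(s - 8) + (-4).
Divide through and combine into a single rational function.

Y(s) = (-4*s + 33)/(s^2 - 5*s - 24)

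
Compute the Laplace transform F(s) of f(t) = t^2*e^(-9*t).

L{e^(-9t)} = 1/(s + 9).
Then apply L{t^2·g(t)} = (-1)^2 d^2/ds^2[G(s)] with G(s) = 1/(s + 9):
differentiating 2 times and applying the sign gives 2/(s + 9)^3.

F(s) = 2/(s + 9)^3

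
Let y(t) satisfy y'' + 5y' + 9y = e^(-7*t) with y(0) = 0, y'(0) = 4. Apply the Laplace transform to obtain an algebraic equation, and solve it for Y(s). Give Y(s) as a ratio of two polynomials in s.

Transform both sides with L{·}.
The derivative rules (L{y''} = s^2 Y - s·y(0) - y'(0) and L{y'} = sY - y(0), with y(0) = 0, y'(0) = 4) turn the left side into (s^2 + 5*s + 9)Y - (4).
The right side is L{e^(-7*t)} = 1/(s + 7).
So (s^2 + 5*s + 9)Y = 1/(s + 7) + (4).
Divide through and combine into a single rational function.

Y(s) = (4*s + 29)/(s^3 + 12*s^2 + 44*s + 63)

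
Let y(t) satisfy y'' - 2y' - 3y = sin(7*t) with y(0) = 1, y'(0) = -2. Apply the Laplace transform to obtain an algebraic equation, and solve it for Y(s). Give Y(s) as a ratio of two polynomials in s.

Y(s) = (s^3 - 4*s^2 + 49*s - 189)/(s^4 - 2*s^3 + 46*s^2 - 98*s - 147)

Apply the Laplace transform to the equation.
With L{y''} = s^2 Y - s·y(0) - y'(0) and L{y'} = sY - y(0), with y(0) = 1, y'(0) = -2: the LHS transforms to (s^2 - 2*s - 3)Y - (s - 4).
The right side is L{sin(7*t)} = 7/(s^2 + 49).
So (s^2 - 2*s - 3)Y = 7/(s^2 + 49) + (s - 4).
Isolate Y and clear denominators.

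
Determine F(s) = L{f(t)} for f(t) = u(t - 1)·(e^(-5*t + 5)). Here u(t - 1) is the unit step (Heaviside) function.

By the second shifting theorem, L{u(t - c)·g(t - c)} = e^(-cs)·G(s) with c = 1 and G(s) = L{g(t)}.
L{e^(-5t)} = 1/(s + 5).

F(s) = exp(-s)/(s + 5)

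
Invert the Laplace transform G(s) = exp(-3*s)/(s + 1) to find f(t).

f(t) = Heaviside(t - 3)*(exp(-t + 3))

The factor e^(-3s) signals a time shift by c = 3 (second shifting theorem).
L{e^(-t)} = 1/(s + 1), so L^-1{1/(s + 1)} = exp(-t).
Hence the inverse is u(t - 3) times that function evaluated at t - 3.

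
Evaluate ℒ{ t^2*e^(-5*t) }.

2/(s + 5)^3

L{e^(-5t)} = 1/(s + 5).
Then apply L{t^2·g(t)} = (-1)^2 d^2/ds^2[G(s)] with G(s) = 1/(s + 5):
differentiating 2 times and applying the sign gives 2/(s + 5)^3.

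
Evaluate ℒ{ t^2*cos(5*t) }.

L{cos(5t)} = s/(s^2 + 25).
Then apply L{t^2·g(t)} = (-1)^2 d^2/ds^2[H(s)] with H(s) = s/(s^2 + 25):
differentiating 2 times and applying the sign gives 2*s*(s^2 - 75)/(s^2 + 25)^3.

2*s*(s^2 - 75)/(s^2 + 25)^3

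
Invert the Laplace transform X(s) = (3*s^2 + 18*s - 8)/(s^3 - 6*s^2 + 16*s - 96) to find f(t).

f(t) = 4*exp(6*t) + 3*sin(4*t) - cos(4*t)

Factor the denominator: s^3 - 6*s^2 + 16*s - 96 = (s - 6)*(s^2 + 16).
Partial fraction decomposition gives [4/(s - 6)] + [-s/(s^2 + 16)] + [12/(s^2 + 16)].
Invert each term: 4/(s - 6) ↔ 4e^(6t); -1·s/(s^2 + 16) ↔ -cos(4t); 3·4/(s^2 + 16) ↔ 3sin(4t).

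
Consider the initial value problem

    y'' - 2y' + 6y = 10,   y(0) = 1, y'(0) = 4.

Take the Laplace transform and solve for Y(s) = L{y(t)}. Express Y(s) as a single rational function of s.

Laplace-transform each side.
With L{y''} = s^2 Y - s·y(0) - y'(0) and L{y'} = sY - y(0), with y(0) = 1, y'(0) = 4: the LHS transforms to (s^2 - 2*s + 6)Y - (s + 2).
The right side is L{10} = 10/s.
So (s^2 - 2*s + 6)Y = 10/s + (s + 2).
Solve for Y(s) and write it as one ratio of polynomials.

Y(s) = (s^2 + 2*s + 10)/(s^3 - 2*s^2 + 6*s)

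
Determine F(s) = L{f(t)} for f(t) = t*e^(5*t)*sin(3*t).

F(s) = 6*(s - 5)/(s^2 - 10*s + 34)^2

L{sin(3t)} = 3/(s^2 + 9).
Multiplying by e^(5t) shifts s → s - 5, so L{e^(5*t)*sin(3*t)} = 3/((s - 5)^2 + 9).
Then apply L{t·g(t)} = -d/ds[G(s)] with G(s) = 3/((s - 5)^2 + 9):
differentiating 1 time and applying the sign gives 6*(s - 5)/(s^2 - 10*s + 34)^2.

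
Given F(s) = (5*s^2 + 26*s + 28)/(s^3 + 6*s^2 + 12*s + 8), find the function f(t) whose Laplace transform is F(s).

f(t) = -2*t^2*exp(-2*t) + 6*t*exp(-2*t) + 5*exp(-2*t)

Factor the denominator: s^3 + 6*s^2 + 12*s + 8 = (s + 2)^3.
Partial fraction decomposition gives [5/(s + 2)] + [6/(s + 2)^2] + [-4/(s + 2)^3].
Invert each term: 5/(s + 2) ↔ 5e^(-2t); 6/(s + 2)^2 ↔ 6t·e^(-2t); -4/(s + 2)^3 ↔ (-2)t^2·e^(-2t).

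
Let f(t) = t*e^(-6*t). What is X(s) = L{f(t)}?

L{e^(-6t)} = 1/(s + 6).
Then apply L{t·g(t)} = -d/ds[G(s)] with G(s) = 1/(s + 6):
differentiating 1 time and applying the sign gives (s + 6)^(-2).

X(s) = (s + 6)^(-2)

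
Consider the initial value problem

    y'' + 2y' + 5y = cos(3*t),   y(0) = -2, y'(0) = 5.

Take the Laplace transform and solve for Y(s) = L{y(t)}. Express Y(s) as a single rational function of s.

Y(s) = (-2*s^3 + s^2 - 17*s + 9)/(s^4 + 2*s^3 + 14*s^2 + 18*s + 45)

Apply the Laplace transform to the equation.
With L{y''} = s^2 Y - s·y(0) - y'(0) and L{y'} = sY - y(0), with y(0) = -2, y'(0) = 5: the LHS transforms to (s^2 + 2*s + 5)Y - (-2*s + 1).
The right side is L{cos(3*t)} = s/(s^2 + 9).
So (s^2 + 2*s + 5)Y = s/(s^2 + 9) + (-2*s + 1).
Divide through and combine into a single rational function.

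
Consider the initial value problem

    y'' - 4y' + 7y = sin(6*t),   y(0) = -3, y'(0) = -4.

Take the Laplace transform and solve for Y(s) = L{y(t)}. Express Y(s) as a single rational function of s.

Take the Laplace transform of both sides.
The derivative rules (L{y''} = s^2 Y - s·y(0) - y'(0) and L{y'} = sY - y(0), with y(0) = -3, y'(0) = -4) turn the left side into (s^2 - 4*s + 7)Y - (-3*s + 8).
The right side is L{sin(6*t)} = 6/(s^2 + 36).
So (s^2 - 4*s + 7)Y = 6/(s^2 + 36) + (-3*s + 8).
Isolate Y and clear denominators.

Y(s) = (-3*s^3 + 8*s^2 - 108*s + 294)/(s^4 - 4*s^3 + 43*s^2 - 144*s + 252)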